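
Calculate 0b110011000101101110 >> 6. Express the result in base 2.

0b110011000101

Right shift by 6: drop the 6 least-significant bits.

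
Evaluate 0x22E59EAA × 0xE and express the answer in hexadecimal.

0x1E88EAD4C

Multiply each base-16 digit by 14, carrying:
  A×14 = 140 → write C carry 8
  A×14+8 = 148 → write 4 carry 9
  E×14+9 = 205 → write D carry 12
  9×14+12 = 138 → write A carry 8
  5×14+8 = 78 → write E carry 4
  E×14+4 = 200 → write 8 carry 12
  2×14+12 = 40 → write 8 carry 2
  2×14+2 = 30 → write E carry 1
  remaining carry: 1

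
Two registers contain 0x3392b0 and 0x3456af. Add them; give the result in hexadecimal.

0x67e95f

Add column by column in base 16, right to left:
  0+f = f
  b+a = 5 carry 1
  2+6+1 = 9
  9+5 = e
  3+4 = 7
  3+3 = 6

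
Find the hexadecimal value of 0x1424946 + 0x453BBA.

0x1878500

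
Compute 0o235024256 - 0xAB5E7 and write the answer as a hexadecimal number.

0x26972C7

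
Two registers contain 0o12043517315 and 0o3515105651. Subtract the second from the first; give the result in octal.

0o6326411444

Subtract column by column in base 8:
  5-1 → 4
  1-5 → 4 (borrow)
  3-6-1 → 4 (borrow)
  7-5-1 → 1
  1-0 → 1
  5-1 → 4
  3-5 → 6 (borrow)
  4-1-1 → 2
  0-5 → 3 (borrow)
  2-3-1 → 6 (borrow)
  1-0-1 → 0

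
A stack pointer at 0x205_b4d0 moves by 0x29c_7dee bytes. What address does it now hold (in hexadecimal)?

0x4a232be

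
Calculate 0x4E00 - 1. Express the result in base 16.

0x4DFF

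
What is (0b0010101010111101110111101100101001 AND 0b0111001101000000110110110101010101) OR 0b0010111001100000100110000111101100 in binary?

0b0010101010111101110111101100101001 AND 0b0111001101000000110110110101010101 = 0b0010001000000000110110100100000001.
Then OR with 0b0010111001100000100110000111101100.

0b10111001100000110110100111101101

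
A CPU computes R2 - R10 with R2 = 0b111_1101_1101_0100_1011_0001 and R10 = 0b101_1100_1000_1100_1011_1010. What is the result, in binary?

0b1000010100011111110111

Subtract column by column in base 2:
  1-0 → 1
  0-1 → 1 (borrow)
  0-0-1 → 1 (borrow)
  0-1-1 → 0 (borrow)
  1-1-1 → 1 (borrow)
  1-1-1 → 1 (borrow)
  0-0-1 → 1 (borrow)
  1-1-1 → 1 (borrow)
  0-0-1 → 1 (borrow)
  0-0-1 → 1 (borrow)
  1-1-1 → 1 (borrow)
  0-1-1 → 0 (borrow)
  1-0-1 → 0
  0-0 → 0
  1-0 → 1
  1-1 → 0
  1-0 → 1
  0-0 → 0
  1-1 → 0
  1-1 → 0
  1-1 → 0
  1-0 → 1
  1-1 → 0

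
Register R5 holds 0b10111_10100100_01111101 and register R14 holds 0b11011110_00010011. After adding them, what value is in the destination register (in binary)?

Add column by column in base 2, right to left:
  1+1 = 0 carry 1
  0+1+1 = 0 carry 1
  1+0+1 = 0 carry 1
  1+0+1 = 0 carry 1
  1+1+1 = 1 carry 1
  1+0+1 = 0 carry 1
  1+0+1 = 0 carry 1
  0+0+1 = 1
  0+0 = 0
  0+1 = 1
  1+1 = 0 carry 1
  0+1+1 = 0 carry 1
  0+1+1 = 0 carry 1
  1+0+1 = 0 carry 1
  0+1+1 = 0 carry 1
  1+1+1 = 1 carry 1
  1+0+1 = 0 carry 1
  1+0+1 = 0 carry 1
  1+0+1 = 0 carry 1
  0+0+1 = 1
  1+0 = 1

0b110001000001010010000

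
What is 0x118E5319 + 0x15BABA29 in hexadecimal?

0x27490D42

Add column by column in base 16, right to left:
  9+9 = 2 carry 1
  1+2+1 = 4
  3+A = D
  5+B = 0 carry 1
  E+A+1 = 9 carry 1
  8+B+1 = 4 carry 1
  1+5+1 = 7
  1+1 = 2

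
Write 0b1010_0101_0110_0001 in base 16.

0xa561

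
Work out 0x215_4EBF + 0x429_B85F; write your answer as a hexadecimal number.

0x63F071E

Add column by column in base 16, right to left:
  F+F = E carry 1
  B+5+1 = 1 carry 1
  E+8+1 = 7 carry 1
  4+B+1 = 0 carry 1
  5+9+1 = F
  1+2 = 3
  2+4 = 6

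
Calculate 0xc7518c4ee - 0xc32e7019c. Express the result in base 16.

Subtract column by column in base 16:
  e-c → 2
  e-9 → 5
  4-1 → 3
  c-0 → c
  8-7 → 1
  1-e → 3 (borrow)
  5-2-1 → 2
  7-3 → 4
  c-c → 0

0x4231c352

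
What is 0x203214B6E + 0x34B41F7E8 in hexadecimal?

Add column by column in base 16, right to left:
  E+8 = 6 carry 1
  6+E+1 = 5 carry 1
  B+7+1 = 3 carry 1
  4+F+1 = 4 carry 1
  1+1+1 = 3
  2+4 = 6
  3+B = E
  0+4 = 4
  2+3 = 5

0x54E634356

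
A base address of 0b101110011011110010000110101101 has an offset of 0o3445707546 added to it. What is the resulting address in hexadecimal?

0b101110011011110010000110101101 = 0x2E6F21AD in hexadecimal.
0o3445707546 = 0x1C978F66 in hexadecimal.
Add column by column in base 16, right to left:
  D+6 = 3 carry 1
  A+6+1 = 1 carry 1
  1+F+1 = 1 carry 1
  2+8+1 = B
  F+7 = 6 carry 1
  6+9+1 = 0 carry 1
  E+C+1 = B carry 1
  2+1+1 = 4

0x4B06B113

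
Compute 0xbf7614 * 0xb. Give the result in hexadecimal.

Multiply each base-16 digit by 11, carrying:
  4×11 = 44 → write c carry 2
  1×11+2 = 13 → write d
  6×11 = 66 → write 2 carry 4
  7×11+4 = 81 → write 1 carry 5
  f×11+5 = 170 → write a carry 10
  b×11+10 = 131 → write 3 carry 8
  remaining carry: 8

0x83a12dc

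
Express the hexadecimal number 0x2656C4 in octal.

Expand each hex digit to 4 bits: 2=0010 6=0110 5=0101 6=0110 C=1100 4=0100.
Group the bits in threes: 001 001 100 101 011 011 000 100 → 11453304.

0o11453304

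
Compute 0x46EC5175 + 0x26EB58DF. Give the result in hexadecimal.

0x6DD7AA54

Add column by column in base 16, right to left:
  5+F = 4 carry 1
  7+D+1 = 5 carry 1
  1+8+1 = A
  5+5 = A
  C+B = 7 carry 1
  E+E+1 = D carry 1
  6+6+1 = D
  4+2 = 6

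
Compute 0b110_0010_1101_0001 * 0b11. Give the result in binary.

Multiply each base-2 digit by 3, carrying:
  1×3 = 3 → write 1 carry 1
  0×3+1 = 1 → write 1
  0×3 = 0 → write 0
  0×3 = 0 → write 0
  1×3 = 3 → write 1 carry 1
  0×3+1 = 1 → write 1
  1×3 = 3 → write 1 carry 1
  1×3+1 = 4 → write 0 carry 2
  0×3+2 = 2 → write 0 carry 1
  1×3+1 = 4 → write 0 carry 2
  0×3+2 = 2 → write 0 carry 1
  0×3+1 = 1 → write 1
  0×3 = 0 → write 0
  1×3 = 3 → write 1 carry 1
  1×3+1 = 4 → write 0 carry 2
  remaining carry: 10

0b10010100001110011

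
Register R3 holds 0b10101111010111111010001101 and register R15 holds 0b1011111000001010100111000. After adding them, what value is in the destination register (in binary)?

Add column by column in base 2, right to left:
  1+0 = 1
  0+0 = 0
  1+0 = 1
  1+1 = 0 carry 1
  0+1+1 = 0 carry 1
  0+1+1 = 0 carry 1
  0+0+1 = 1
  1+0 = 1
  0+1 = 1
  1+0 = 1
  1+1 = 0 carry 1
  1+0+1 = 0 carry 1
  1+1+1 = 1 carry 1
  1+0+1 = 0 carry 1
  1+0+1 = 0 carry 1
  0+0+1 = 1
  1+0 = 1
  0+0 = 0
  1+1 = 0 carry 1
  1+1+1 = 1 carry 1
  1+1+1 = 1 carry 1
  1+1+1 = 1 carry 1
  0+1+1 = 0 carry 1
  1+0+1 = 0 carry 1
  0+1+1 = 0 carry 1
  1+0+1 = 0 carry 1
  final carry 1

0b100001110011001001111000101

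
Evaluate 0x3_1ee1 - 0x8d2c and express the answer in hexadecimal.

Subtract column by column in base 16:
  1-c → 5 (borrow)
  e-2-1 → b
  e-d → 1
  1-8 → 9 (borrow)
  3-0-1 → 2

0x291b5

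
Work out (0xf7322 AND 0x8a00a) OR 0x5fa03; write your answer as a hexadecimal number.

0xdfa03

0xf7322 AND 0x8a00a = 0x82002.
Then OR with 0x5fa03.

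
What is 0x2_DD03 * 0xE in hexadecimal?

Multiply each base-16 digit by 14, carrying:
  3×14 = 42 → write A carry 2
  0×14+2 = 2 → write 2
  D×14 = 182 → write 6 carry 11
  D×14+11 = 193 → write 1 carry 12
  2×14+12 = 40 → write 8 carry 2
  remaining carry: 2

0x28162A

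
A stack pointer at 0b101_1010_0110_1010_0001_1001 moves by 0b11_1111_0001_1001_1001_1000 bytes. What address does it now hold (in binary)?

Add column by column in base 2, right to left:
  1+0 = 1
  0+0 = 0
  0+0 = 0
  1+1 = 0 carry 1
  1+1+1 = 1 carry 1
  0+0+1 = 1
  0+0 = 0
  0+1 = 1
  0+1 = 1
  1+0 = 1
  0+0 = 0
  1+1 = 0 carry 1
  0+1+1 = 0 carry 1
  1+0+1 = 0 carry 1
  1+0+1 = 0 carry 1
  0+0+1 = 1
  0+1 = 1
  1+1 = 0 carry 1
  0+1+1 = 0 carry 1
  1+1+1 = 1 carry 1
  1+1+1 = 1 carry 1
  0+1+1 = 0 carry 1
  1+0+1 = 0 carry 1
  final carry 1

0b100110011000001110110001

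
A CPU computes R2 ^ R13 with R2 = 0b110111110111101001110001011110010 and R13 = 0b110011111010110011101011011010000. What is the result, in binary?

0b000100001101011010011010000100010

XOR bit by bit (1 where the bits differ):
  110111110111101001110001011110010
^ 110011111010110011101011011010000
= 000100001101011010011010000100010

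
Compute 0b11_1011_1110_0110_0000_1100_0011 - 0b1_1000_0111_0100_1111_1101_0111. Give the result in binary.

Subtract column by column in base 2:
  1-1 → 0
  1-1 → 0
  0-1 → 1 (borrow)
  0-0-1 → 1 (borrow)
  0-1-1 → 0 (borrow)
  0-0-1 → 1 (borrow)
  1-1-1 → 1 (borrow)
  1-1-1 → 1 (borrow)
  0-1-1 → 0 (borrow)
  0-1-1 → 0 (borrow)
  0-1-1 → 0 (borrow)
  0-1-1 → 0 (borrow)
  0-0-1 → 1 (borrow)
  1-0-1 → 0
  1-1 → 0
  0-0 → 0
  0-1 → 1 (borrow)
  1-1-1 → 1 (borrow)
  1-1-1 → 1 (borrow)
  1-0-1 → 0
  1-0 → 1
  1-0 → 1
  0-0 → 0
  1-1 → 0
  1-1 → 0
  1-0 → 1

0b10001101110001000011101100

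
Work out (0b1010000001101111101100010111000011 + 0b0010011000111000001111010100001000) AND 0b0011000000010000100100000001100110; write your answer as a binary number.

0b100000000001000010

Add column by column in base 2, right to left:
  1+0 = 1
  1+0 = 1
  0+0 = 0
  0+1 = 1
  0+0 = 0
  0+0 = 0
  1+0 = 1
  1+0 = 1
  1+1 = 0 carry 1
  0+0+1 = 1
  1+1 = 0 carry 1
  0+0+1 = 1
  0+1 = 1
  0+1 = 1
  1+1 = 0 carry 1
  1+1+1 = 1 carry 1
  0+0+1 = 1
  1+0 = 1
  1+0 = 1
  1+0 = 1
  1+0 = 1
  1+1 = 0 carry 1
  0+1+1 = 0 carry 1
  1+1+1 = 1 carry 1
  1+0+1 = 0 carry 1
  0+0+1 = 1
  0+0 = 0
  0+1 = 1
  0+1 = 1
  0+0 = 0
  0+0 = 0
  1+1 = 0 carry 1
  0+0+1 = 1
  1+0 = 1
Sum = 0b1100011010100111111011101011001011; now AND with 0b0011000000010000100100000001100110:
  1100011010100111111011101011001011
& 0011000000010000100100000001100110
= 0000000000000000100000000001000010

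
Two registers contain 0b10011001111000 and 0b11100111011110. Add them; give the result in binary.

Add column by column in base 2, right to left:
  0+0 = 0
  0+1 = 1
  0+1 = 1
  1+1 = 0 carry 1
  1+1+1 = 1 carry 1
  1+0+1 = 0 carry 1
  1+1+1 = 1 carry 1
  0+1+1 = 0 carry 1
  0+1+1 = 0 carry 1
  1+0+1 = 0 carry 1
  1+0+1 = 0 carry 1
  0+1+1 = 0 carry 1
  0+1+1 = 0 carry 1
  1+1+1 = 1 carry 1
  final carry 1

0b110000001010110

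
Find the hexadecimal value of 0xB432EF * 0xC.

0x8726334

Multiply each base-16 digit by 12, carrying:
  F×12 = 180 → write 4 carry 11
  E×12+11 = 179 → write 3 carry 11
  2×12+11 = 35 → write 3 carry 2
  3×12+2 = 38 → write 6 carry 2
  4×12+2 = 50 → write 2 carry 3
  B×12+3 = 135 → write 7 carry 8
  remaining carry: 8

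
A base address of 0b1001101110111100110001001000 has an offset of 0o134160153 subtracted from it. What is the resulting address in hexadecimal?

0x84AEBDD

0b1001101110111100110001001000 = 0x9BBCC48 in hexadecimal.
0o134160153 = 0x170E06B in hexadecimal.
Subtract column by column in base 16:
  8-B → D (borrow)
  4-6-1 → D (borrow)
  C-0-1 → B
  C-E → E (borrow)
  B-0-1 → A
  B-7 → 4
  9-1 → 8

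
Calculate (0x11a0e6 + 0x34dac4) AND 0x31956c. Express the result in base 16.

0x1128

Add column by column in base 16, right to left:
  6+4 = a
  e+c = a carry 1
  0+a+1 = b
  a+d = 7 carry 1
  1+4+1 = 6
  1+3 = 4
Sum = 0x467baa; now AND with 0x31956c:
  4&3=0, 6&1=0, 7&9=1, b&5=1, a&6=2, a&c=8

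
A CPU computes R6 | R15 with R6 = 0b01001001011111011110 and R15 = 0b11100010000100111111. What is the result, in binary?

0b11101011011111111111

OR bit by bit (1 where either bit is 1):
  01001001011111011110
| 11100010000100111111
= 11101011011111111111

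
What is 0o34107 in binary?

Each octal digit is 3 bits: 3=011 4=100 1=001 0=000 7=111.

0b11100001000111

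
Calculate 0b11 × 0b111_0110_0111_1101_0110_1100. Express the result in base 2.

Multiply each base-2 digit by 3, carrying:
  0×3 = 0 → write 0
  0×3 = 0 → write 0
  1×3 = 3 → write 1 carry 1
  1×3+1 = 4 → write 0 carry 2
  0×3+2 = 2 → write 0 carry 1
  1×3+1 = 4 → write 0 carry 2
  1×3+2 = 5 → write 1 carry 2
  0×3+2 = 2 → write 0 carry 1
  1×3+1 = 4 → write 0 carry 2
  0×3+2 = 2 → write 0 carry 1
  1×3+1 = 4 → write 0 carry 2
  1×3+2 = 5 → write 1 carry 2
  1×3+2 = 5 → write 1 carry 2
  1×3+2 = 5 → write 1 carry 2
  1×3+2 = 5 → write 1 carry 2
  0×3+2 = 2 → write 0 carry 1
  0×3+1 = 1 → write 1
  1×3 = 3 → write 1 carry 1
  1×3+1 = 4 → write 0 carry 2
  0×3+2 = 2 → write 0 carry 1
  1×3+1 = 4 → write 0 carry 2
  1×3+2 = 5 → write 1 carry 2
  1×3+2 = 5 → write 1 carry 2
  remaining carry: 10

0b1011000110111100001000100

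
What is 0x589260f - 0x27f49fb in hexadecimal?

Subtract column by column in base 16:
  f-b → 4
  0-f → 1 (borrow)
  6-9-1 → c (borrow)
  2-4-1 → d (borrow)
  9-f-1 → 9 (borrow)
  8-7-1 → 0
  5-2 → 3

0x309dc14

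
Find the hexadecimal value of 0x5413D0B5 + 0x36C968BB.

0x8ADD3970

Add column by column in base 16, right to left:
  5+B = 0 carry 1
  B+B+1 = 7 carry 1
  0+8+1 = 9
  D+6 = 3 carry 1
  3+9+1 = D
  1+C = D
  4+6 = A
  5+3 = 8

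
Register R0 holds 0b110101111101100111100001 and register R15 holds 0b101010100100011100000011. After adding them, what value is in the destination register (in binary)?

0b1100000100010000011100100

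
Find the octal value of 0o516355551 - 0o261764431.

0o234371120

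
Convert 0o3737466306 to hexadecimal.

Each octal digit is 3 bits: 3=011 7=111 3=011 7=111 4=100 6=110 6=110 3=011 0=000 6=110.
Group the bits into nibbles: 0001 1111 0111 1110 0110 1100 1100 0110 → 1F7E6CC6.

0x1F7E6CC6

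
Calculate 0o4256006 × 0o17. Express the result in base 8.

0o101062132

Multiply each base-8 digit by 15, carrying:
  6×15 = 90 → write 2 carry 11
  0×15+11 = 11 → write 3 carry 1
  0×15+1 = 1 → write 1
  6×15 = 90 → write 2 carry 11
  5×15+11 = 86 → write 6 carry 10
  2×15+10 = 40 → write 0 carry 5
  4×15+5 = 65 → write 1 carry 8
  remaining carry: 10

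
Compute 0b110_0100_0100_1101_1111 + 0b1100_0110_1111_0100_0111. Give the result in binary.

Add column by column in base 2, right to left:
  1+1 = 0 carry 1
  1+1+1 = 1 carry 1
  1+1+1 = 1 carry 1
  1+0+1 = 0 carry 1
  1+0+1 = 0 carry 1
  0+0+1 = 1
  1+1 = 0 carry 1
  1+0+1 = 0 carry 1
  0+1+1 = 0 carry 1
  0+1+1 = 0 carry 1
  1+1+1 = 1 carry 1
  0+1+1 = 0 carry 1
  0+0+1 = 1
  0+1 = 1
  1+1 = 0 carry 1
  0+0+1 = 1
  0+0 = 0
  1+0 = 1
  1+1 = 0 carry 1
  0+1+1 = 0 carry 1
  final carry 1

0b100101011010000100110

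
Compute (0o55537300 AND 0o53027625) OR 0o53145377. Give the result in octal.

0o55537300 AND 0o53027625 = 0o51027200.
Then OR with 0o53145377.

0o53167377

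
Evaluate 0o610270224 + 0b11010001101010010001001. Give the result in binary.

0b110100010100100010100011101

0o610270224 = 0b110001000010111000010010100 in binary.
Add column by column in base 2, right to left:
  0+1 = 1
  0+0 = 0
  1+0 = 1
  0+1 = 1
  1+0 = 1
  0+0 = 0
  0+0 = 0
  1+1 = 0 carry 1
  0+0+1 = 1
  0+0 = 0
  0+1 = 1
  0+0 = 0
  1+1 = 0 carry 1
  1+0+1 = 0 carry 1
  1+1+1 = 1 carry 1
  0+1+1 = 0 carry 1
  1+0+1 = 0 carry 1
  0+0+1 = 1
  0+0 = 0
  0+1 = 1
  0+0 = 0
  1+1 = 0 carry 1
  0+1+1 = 0 carry 1
  0+0+1 = 1
  0+0 = 0
  1+0 = 1
  1+0 = 1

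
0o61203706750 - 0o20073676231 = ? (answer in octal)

Subtract column by column in base 8:
  0-1 → 7 (borrow)
  5-3-1 → 1
  7-2 → 5
  6-6 → 0
  0-7 → 1 (borrow)
  7-6-1 → 0
  3-3 → 0
  0-7 → 1 (borrow)
  2-0-1 → 1
  1-0 → 1
  6-2 → 4

0o41110010517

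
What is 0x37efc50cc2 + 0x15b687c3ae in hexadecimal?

0x4da64cd070

Add column by column in base 16, right to left:
  2+e = 0 carry 1
  c+a+1 = 7 carry 1
  c+3+1 = 0 carry 1
  0+c+1 = d
  5+7 = c
  c+8 = 4 carry 1
  f+6+1 = 6 carry 1
  e+b+1 = a carry 1
  7+5+1 = d
  3+1 = 4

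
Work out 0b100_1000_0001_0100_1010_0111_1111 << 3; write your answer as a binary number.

Left shift by 3: append 3 zero bits.

0b100100000010100101001111111000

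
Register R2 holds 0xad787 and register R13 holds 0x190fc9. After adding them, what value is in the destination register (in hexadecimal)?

Add column by column in base 16, right to left:
  7+9 = 0 carry 1
  8+c+1 = 5 carry 1
  7+f+1 = 7 carry 1
  d+0+1 = e
  a+9 = 3 carry 1
  0+1+1 = 2

0x23e750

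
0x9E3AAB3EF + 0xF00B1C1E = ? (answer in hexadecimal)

0xAD3B5D00D

Add column by column in base 16, right to left:
  F+E = D carry 1
  E+1+1 = 0 carry 1
  3+C+1 = 0 carry 1
  B+1+1 = D
  A+B = 5 carry 1
  A+0+1 = B
  3+0 = 3
  E+F = D carry 1
  9+0+1 = A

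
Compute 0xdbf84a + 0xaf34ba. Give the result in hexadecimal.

Add column by column in base 16, right to left:
  a+a = 4 carry 1
  4+b+1 = 0 carry 1
  8+4+1 = d
  f+3 = 2 carry 1
  b+f+1 = b carry 1
  d+a+1 = 8 carry 1
  final carry 1

0x18b2d04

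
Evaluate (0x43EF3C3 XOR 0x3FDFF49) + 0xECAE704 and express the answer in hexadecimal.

0x168DF38E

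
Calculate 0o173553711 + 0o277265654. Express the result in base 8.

Add column by column in base 8, right to left:
  1+4 = 5
  1+5 = 6
  7+6 = 5 carry 1
  3+5+1 = 1 carry 1
  5+6+1 = 4 carry 1
  5+2+1 = 0 carry 1
  3+7+1 = 3 carry 1
  7+7+1 = 7 carry 1
  1+2+1 = 4

0o473041565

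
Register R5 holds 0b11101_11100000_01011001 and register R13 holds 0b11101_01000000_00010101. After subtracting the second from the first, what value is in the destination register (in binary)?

Subtract column by column in base 2:
  1-1 → 0
  0-0 → 0
  0-1 → 1 (borrow)
  1-0-1 → 0
  1-1 → 0
  0-0 → 0
  1-0 → 1
  0-0 → 0
  0-0 → 0
  0-0 → 0
  0-0 → 0
  0-0 → 0
  0-0 → 0
  1-0 → 1
  1-1 → 0
  1-0 → 1
  1-1 → 0
  0-0 → 0
  1-1 → 0
  1-1 → 0
  1-1 → 0

0b1010000001000100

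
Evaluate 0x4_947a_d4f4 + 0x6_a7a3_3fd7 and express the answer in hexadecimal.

0xb3c1e14cb

Add column by column in base 16, right to left:
  4+7 = b
  f+d = c carry 1
  4+f+1 = 4 carry 1
  d+3+1 = 1 carry 1
  a+3+1 = e
  7+a = 1 carry 1
  4+7+1 = c
  9+a = 3 carry 1
  4+6+1 = b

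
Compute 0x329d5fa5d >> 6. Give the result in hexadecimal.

0xca757e9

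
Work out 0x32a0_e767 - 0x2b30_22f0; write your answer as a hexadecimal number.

Subtract column by column in base 16:
  7-0 → 7
  6-f → 7 (borrow)
  7-2-1 → 4
  e-2 → c
  0-0 → 0
  a-3 → 7
  2-b → 7 (borrow)
  3-2-1 → 0

0x770c477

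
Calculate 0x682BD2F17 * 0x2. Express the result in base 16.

0xD057A5E2E

Multiply each base-16 digit by 2, carrying:
  7×2 = 14 → write E
  1×2 = 2 → write 2
  F×2 = 30 → write E carry 1
  2×2+1 = 5 → write 5
  D×2 = 26 → write A carry 1
  B×2+1 = 23 → write 7 carry 1
  2×2+1 = 5 → write 5
  8×2 = 16 → write 0 carry 1
  6×2+1 = 13 → write D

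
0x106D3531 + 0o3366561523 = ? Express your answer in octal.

0o5422014204

0x106D3531 = 0o2033232461 in octal.
Add column by column in base 8, right to left:
  1+3 = 4
  6+2 = 0 carry 1
  4+5+1 = 2 carry 1
  2+1+1 = 4
  3+6 = 1 carry 1
  2+5+1 = 0 carry 1
  3+6+1 = 2 carry 1
  3+6+1 = 2 carry 1
  0+3+1 = 4
  2+3 = 5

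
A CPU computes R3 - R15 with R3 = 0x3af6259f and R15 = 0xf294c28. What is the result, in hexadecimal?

0x2bccd977

Subtract column by column in base 16:
  f-8 → 7
  9-2 → 7
  5-c → 9 (borrow)
  2-4-1 → d (borrow)
  6-9-1 → c (borrow)
  f-2-1 → c
  a-f → b (borrow)
  3-0-1 → 2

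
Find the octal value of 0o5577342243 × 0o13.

Multiply each base-8 digit by 11, carrying:
  3×11 = 33 → write 1 carry 4
  4×11+4 = 48 → write 0 carry 6
  2×11+6 = 28 → write 4 carry 3
  2×11+3 = 25 → write 1 carry 3
  4×11+3 = 47 → write 7 carry 5
  3×11+5 = 38 → write 6 carry 4
  7×11+4 = 81 → write 1 carry 10
  7×11+10 = 87 → write 7 carry 10
  5×11+10 = 65 → write 1 carry 8
  5×11+8 = 63 → write 7 carry 7
  remaining carry: 7

0o77171671401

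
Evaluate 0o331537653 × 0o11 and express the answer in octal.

Multiply each base-8 digit by 9, carrying:
  3×9 = 27 → write 3 carry 3
  5×9+3 = 48 → write 0 carry 6
  6×9+6 = 60 → write 4 carry 7
  7×9+7 = 70 → write 6 carry 8
  3×9+8 = 35 → write 3 carry 4
  5×9+4 = 49 → write 1 carry 6
  1×9+6 = 15 → write 7 carry 1
  3×9+1 = 28 → write 4 carry 3
  3×9+3 = 30 → write 6 carry 3
  remaining carry: 3

0o3647136403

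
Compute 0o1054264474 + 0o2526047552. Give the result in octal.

0o3602334246

Add column by column in base 8, right to left:
  4+2 = 6
  7+5 = 4 carry 1
  4+5+1 = 2 carry 1
  4+7+1 = 4 carry 1
  6+4+1 = 3 carry 1
  2+0+1 = 3
  4+6 = 2 carry 1
  5+2+1 = 0 carry 1
  0+5+1 = 6
  1+2 = 3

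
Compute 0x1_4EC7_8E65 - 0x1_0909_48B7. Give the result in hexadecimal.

0x45BE45AE

Subtract column by column in base 16:
  5-7 → E (borrow)
  6-B-1 → A (borrow)
  E-8-1 → 5
  8-4 → 4
  7-9 → E (borrow)
  C-0-1 → B
  E-9 → 5
  4-0 → 4
  1-1 → 0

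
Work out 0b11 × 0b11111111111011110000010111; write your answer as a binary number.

Multiply each base-2 digit by 3, carrying:
  1×3 = 3 → write 1 carry 1
  1×3+1 = 4 → write 0 carry 2
  1×3+2 = 5 → write 1 carry 2
  0×3+2 = 2 → write 0 carry 1
  1×3+1 = 4 → write 0 carry 2
  0×3+2 = 2 → write 0 carry 1
  0×3+1 = 1 → write 1
  0×3 = 0 → write 0
  0×3 = 0 → write 0
  0×3 = 0 → write 0
  1×3 = 3 → write 1 carry 1
  1×3+1 = 4 → write 0 carry 2
  1×3+2 = 5 → write 1 carry 2
  1×3+2 = 5 → write 1 carry 2
  0×3+2 = 2 → write 0 carry 1
  1×3+1 = 4 → write 0 carry 2
  1×3+2 = 5 → write 1 carry 2
  1×3+2 = 5 → write 1 carry 2
  1×3+2 = 5 → write 1 carry 2
  1×3+2 = 5 → write 1 carry 2
  1×3+2 = 5 → write 1 carry 2
  1×3+2 = 5 → write 1 carry 2
  1×3+2 = 5 → write 1 carry 2
  1×3+2 = 5 → write 1 carry 2
  1×3+2 = 5 → write 1 carry 2
  1×3+2 = 5 → write 1 carry 2
  remaining carry: 10

0b1011111111110011010001000101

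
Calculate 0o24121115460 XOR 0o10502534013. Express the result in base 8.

0o34423421473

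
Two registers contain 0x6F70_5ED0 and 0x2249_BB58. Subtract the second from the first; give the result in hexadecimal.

Subtract column by column in base 16:
  0-8 → 8 (borrow)
  D-5-1 → 7
  E-B → 3
  5-B → A (borrow)
  0-9-1 → 6 (borrow)
  7-4-1 → 2
  F-2 → D
  6-2 → 4

0x4D26A378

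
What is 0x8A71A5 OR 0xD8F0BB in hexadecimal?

OR each hex digit independently (no carries):
  8|D=D, A|8=A, 7|F=F, 1|0=1, A|B=B, 5|B=F

0xDAF1BF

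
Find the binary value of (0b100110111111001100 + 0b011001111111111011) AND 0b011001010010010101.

Add column by column in base 2, right to left:
  0+1 = 1
  0+1 = 1
  1+0 = 1
  1+1 = 0 carry 1
  0+1+1 = 0 carry 1
  0+1+1 = 0 carry 1
  1+1+1 = 1 carry 1
  1+1+1 = 1 carry 1
  1+1+1 = 1 carry 1
  1+1+1 = 1 carry 1
  1+1+1 = 1 carry 1
  1+1+1 = 1 carry 1
  0+1+1 = 0 carry 1
  1+0+1 = 0 carry 1
  1+0+1 = 0 carry 1
  0+1+1 = 0 carry 1
  0+1+1 = 0 carry 1
  1+0+1 = 0 carry 1
  final carry 1
Sum = 0b1000000111111000111; now AND with 0b011001010010010101:
  1000000111111000111
& 0011001010010010101
= 0000000010010000101

0b10010000101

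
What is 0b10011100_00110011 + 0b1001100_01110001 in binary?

0b1110100010100100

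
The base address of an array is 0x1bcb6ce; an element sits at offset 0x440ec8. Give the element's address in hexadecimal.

Add column by column in base 16, right to left:
  e+8 = 6 carry 1
  c+c+1 = 9 carry 1
  6+e+1 = 5 carry 1
  b+0+1 = c
  c+4 = 0 carry 1
  b+4+1 = 0 carry 1
  1+0+1 = 2

0x200c596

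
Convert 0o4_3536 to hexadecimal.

Each octal digit is 3 bits: 4=100 3=011 5=101 3=011 6=110.
Group the bits into nibbles: 0100 0111 0101 1110 → 475E.

0x475E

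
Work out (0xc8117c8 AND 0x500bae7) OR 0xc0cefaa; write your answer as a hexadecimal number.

0xc8117c8 AND 0x500bae7 = 0x40012c0.
Then OR with 0xc0cefaa.

0xc0cffea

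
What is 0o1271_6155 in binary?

0b1010111001110001101101

Each octal digit is 3 bits: 1=001 2=010 7=111 1=001 6=110 1=001 5=101 5=101.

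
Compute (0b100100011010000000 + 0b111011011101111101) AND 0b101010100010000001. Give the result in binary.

Add column by column in base 2, right to left:
  0+1 = 1
  0+0 = 0
  0+1 = 1
  0+1 = 1
  0+1 = 1
  0+1 = 1
  0+1 = 1
  1+0 = 1
  0+1 = 1
  1+1 = 0 carry 1
  1+1+1 = 1 carry 1
  0+0+1 = 1
  0+1 = 1
  0+1 = 1
  1+0 = 1
  0+1 = 1
  0+1 = 1
  1+1 = 0 carry 1
  final carry 1
Sum = 0b1011111110111111101; now AND with 0b101010100010000001:
  1011111110111111101
& 0101010100010000001
= 0001010100010000001

0b1010100010000001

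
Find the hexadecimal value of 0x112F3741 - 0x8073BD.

0x10AEC384

Subtract column by column in base 16:
  1-D → 4 (borrow)
  4-B-1 → 8 (borrow)
  7-3-1 → 3
  3-7 → C (borrow)
  F-0-1 → E
  2-8 → A (borrow)
  1-0-1 → 0
  1-0 → 1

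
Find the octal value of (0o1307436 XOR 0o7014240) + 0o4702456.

0o13216354

First 0o1307436 XOR 0o7014240 = 0o6313676.
Add column by column in base 8, right to left:
  6+6 = 4 carry 1
  7+5+1 = 5 carry 1
  6+4+1 = 3 carry 1
  3+2+1 = 6
  1+0 = 1
  3+7 = 2 carry 1
  6+4+1 = 3 carry 1
  final carry 1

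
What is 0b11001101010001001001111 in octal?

Group the bits in threes: 011 001 101 010 001 001 001 111 → 31521117.

0o31521117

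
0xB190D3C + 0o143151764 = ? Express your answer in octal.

0o1451360460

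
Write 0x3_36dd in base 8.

Expand each hex digit to 4 bits: 3=0011 3=0011 6=0110 d=1101 d=1101.
Group the bits in threes: 110 011 011 011 011 101 → 633335.

0o633335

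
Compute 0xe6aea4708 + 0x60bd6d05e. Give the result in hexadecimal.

0x1476c11766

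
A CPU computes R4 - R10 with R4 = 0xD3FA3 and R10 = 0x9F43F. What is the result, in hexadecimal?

0x34B64

Subtract column by column in base 16:
  3-F → 4 (borrow)
  A-3-1 → 6
  F-4 → B
  3-F → 4 (borrow)
  D-9-1 → 3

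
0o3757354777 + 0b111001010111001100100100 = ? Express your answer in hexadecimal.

0x20A34D23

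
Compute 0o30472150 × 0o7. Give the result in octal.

Multiply each base-8 digit by 7, carrying:
  0×7 = 0 → write 0
  5×7 = 35 → write 3 carry 4
  1×7+4 = 11 → write 3 carry 1
  2×7+1 = 15 → write 7 carry 1
  7×7+1 = 50 → write 2 carry 6
  4×7+6 = 34 → write 2 carry 4
  0×7+4 = 4 → write 4
  3×7 = 21 → write 5 carry 2
  remaining carry: 2

0o254227330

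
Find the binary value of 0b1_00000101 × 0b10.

0b1000001010

Multiply each base-2 digit by 2, carrying:
  1×2 = 2 → write 0 carry 1
  0×2+1 = 1 → write 1
  1×2 = 2 → write 0 carry 1
  0×2+1 = 1 → write 1
  0×2 = 0 → write 0
  0×2 = 0 → write 0
  0×2 = 0 → write 0
  0×2 = 0 → write 0
  1×2 = 2 → write 0 carry 1
  remaining carry: 1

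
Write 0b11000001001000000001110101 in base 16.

Group the bits into nibbles: 0011 0000 0100 1000 0000 0111 0101 → 3048075.

0x3048075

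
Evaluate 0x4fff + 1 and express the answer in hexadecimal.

The trailing 3 digits are F (max in base 16), so adding 1 cascades: they roll to 0 and the next digit up increments.

0x5000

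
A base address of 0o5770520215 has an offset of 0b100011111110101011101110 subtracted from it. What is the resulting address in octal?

0o5724532637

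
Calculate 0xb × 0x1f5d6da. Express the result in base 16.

Multiply each base-16 digit by 11, carrying:
  a×11 = 110 → write e carry 6
  d×11+6 = 149 → write 5 carry 9
  6×11+9 = 75 → write b carry 4
  d×11+4 = 147 → write 3 carry 9
  5×11+9 = 64 → write 0 carry 4
  f×11+4 = 169 → write 9 carry 10
  1×11+10 = 21 → write 5 carry 1
  remaining carry: 1

0x15903b5e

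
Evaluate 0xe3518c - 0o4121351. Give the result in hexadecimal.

0xd2aea3

0o4121351 = 0x10a2e9 in hexadecimal.
Subtract column by column in base 16:
  c-9 → 3
  8-e → a (borrow)
  1-2-1 → e (borrow)
  5-a-1 → a (borrow)
  3-0-1 → 2
  e-1 → d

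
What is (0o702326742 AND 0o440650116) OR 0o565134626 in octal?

0o702326742 AND 0o440650116 = 0o400200102.
Then OR with 0o565134626.

0o565334726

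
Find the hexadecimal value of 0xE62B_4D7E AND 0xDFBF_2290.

0xC62B0010

AND each hex digit independently (no carries):
  E&D=C, 6&F=6, 2&B=2, B&F=B, 4&2=0, D&2=0, 7&9=1, E&0=0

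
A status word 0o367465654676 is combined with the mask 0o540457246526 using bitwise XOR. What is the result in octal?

XOR each oct digit independently (no carries):
  3^5=6, 6^4=2, 7^0=7, 4^4=0, 6^5=3, 5^7=2, 6^2=4, 5^4=1, 4^6=2, 6^5=3, 7^2=5, 6^6=0

0o627032412350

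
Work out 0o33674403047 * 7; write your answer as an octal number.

0o303047425421

Multiply each base-8 digit by 7, carrying:
  7×7 = 49 → write 1 carry 6
  4×7+6 = 34 → write 2 carry 4
  0×7+4 = 4 → write 4
  3×7 = 21 → write 5 carry 2
  0×7+2 = 2 → write 2
  4×7 = 28 → write 4 carry 3
  4×7+3 = 31 → write 7 carry 3
  7×7+3 = 52 → write 4 carry 6
  6×7+6 = 48 → write 0 carry 6
  3×7+6 = 27 → write 3 carry 3
  3×7+3 = 24 → write 0 carry 3
  remaining carry: 3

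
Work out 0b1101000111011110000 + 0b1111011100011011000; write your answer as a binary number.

0b11100100011111001000

Add column by column in base 2, right to left:
  0+0 = 0
  0+0 = 0
  0+0 = 0
  0+1 = 1
  1+1 = 0 carry 1
  1+0+1 = 0 carry 1
  1+1+1 = 1 carry 1
  1+1+1 = 1 carry 1
  0+0+1 = 1
  1+0 = 1
  1+0 = 1
  1+1 = 0 carry 1
  0+1+1 = 0 carry 1
  0+1+1 = 0 carry 1
  0+0+1 = 1
  1+1 = 0 carry 1
  0+1+1 = 0 carry 1
  1+1+1 = 1 carry 1
  1+1+1 = 1 carry 1
  final carry 1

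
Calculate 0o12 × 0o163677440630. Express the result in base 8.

0o2206573507760

Multiply each base-8 digit by 10, carrying:
  0×10 = 0 → write 0
  3×10 = 30 → write 6 carry 3
  6×10+3 = 63 → write 7 carry 7
  0×10+7 = 7 → write 7
  4×10 = 40 → write 0 carry 5
  4×10+5 = 45 → write 5 carry 5
  7×10+5 = 75 → write 3 carry 9
  7×10+9 = 79 → write 7 carry 9
  6×10+9 = 69 → write 5 carry 8
  3×10+8 = 38 → write 6 carry 4
  6×10+4 = 64 → write 0 carry 8
  1×10+8 = 18 → write 2 carry 2
  remaining carry: 2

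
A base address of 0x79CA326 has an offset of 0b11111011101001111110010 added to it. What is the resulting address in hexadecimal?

0x81A7718

0b11111011101001111110010 = 0x7DD3F2 in hexadecimal.
Add column by column in base 16, right to left:
  6+2 = 8
  2+F = 1 carry 1
  3+3+1 = 7
  A+D = 7 carry 1
  C+D+1 = A carry 1
  9+7+1 = 1 carry 1
  7+0+1 = 8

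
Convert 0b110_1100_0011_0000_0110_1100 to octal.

0o33030154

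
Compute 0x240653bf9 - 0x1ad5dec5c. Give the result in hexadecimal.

Subtract column by column in base 16:
  9-c → d (borrow)
  f-5-1 → 9
  b-c → f (borrow)
  3-e-1 → 4 (borrow)
  5-d-1 → 7 (borrow)
  6-5-1 → 0
  0-d → 3 (borrow)
  4-a-1 → 9 (borrow)
  2-1-1 → 0

0x93074f9d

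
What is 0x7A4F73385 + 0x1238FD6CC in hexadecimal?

0x8C8870A51

Add column by column in base 16, right to left:
  5+C = 1 carry 1
  8+C+1 = 5 carry 1
  3+6+1 = A
  3+D = 0 carry 1
  7+F+1 = 7 carry 1
  F+8+1 = 8 carry 1
  4+3+1 = 8
  A+2 = C
  7+1 = 8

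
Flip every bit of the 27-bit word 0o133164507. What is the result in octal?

0o644613270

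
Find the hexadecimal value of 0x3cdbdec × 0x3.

Multiply each base-16 digit by 3, carrying:
  c×3 = 36 → write 4 carry 2
  e×3+2 = 44 → write c carry 2
  d×3+2 = 41 → write 9 carry 2
  b×3+2 = 35 → write 3 carry 2
  d×3+2 = 41 → write 9 carry 2
  c×3+2 = 38 → write 6 carry 2
  3×3+2 = 11 → write b

0xb6939c4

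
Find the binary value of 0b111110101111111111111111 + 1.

0b111110110000000000000000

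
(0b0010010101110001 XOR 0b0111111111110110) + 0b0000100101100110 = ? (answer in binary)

0b110001111101101

First 0b0010010101110001 XOR 0b0111111111110110 = 0b0101101010000111.
Add column by column in base 2, right to left:
  1+0 = 1
  1+1 = 0 carry 1
  1+1+1 = 1 carry 1
  0+0+1 = 1
  0+0 = 0
  0+1 = 1
  0+1 = 1
  1+0 = 1
  0+1 = 1
  1+0 = 1
  0+0 = 0
  1+1 = 0 carry 1
  1+0+1 = 0 carry 1
  0+0+1 = 1
  1+0 = 1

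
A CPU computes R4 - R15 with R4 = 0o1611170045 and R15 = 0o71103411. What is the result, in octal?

0o1520064434

Subtract column by column in base 8:
  5-1 → 4
  4-1 → 3
  0-4 → 4 (borrow)
  0-3-1 → 4 (borrow)
  7-0-1 → 6
  1-1 → 0
  1-1 → 0
  1-7 → 2 (borrow)
  6-0-1 → 5
  1-0 → 1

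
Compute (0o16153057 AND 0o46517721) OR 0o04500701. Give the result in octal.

0o16153057 AND 0o46517721 = 0o06113001.
Then OR with 0o04500701.

0o6513701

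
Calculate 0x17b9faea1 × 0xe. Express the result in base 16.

Multiply each base-16 digit by 14, carrying:
  1×14 = 14 → write e
  a×14 = 140 → write c carry 8
  e×14+8 = 204 → write c carry 12
  a×14+12 = 152 → write 8 carry 9
  f×14+9 = 219 → write b carry 13
  9×14+13 = 139 → write b carry 8
  b×14+8 = 162 → write 2 carry 10
  7×14+10 = 108 → write c carry 6
  1×14+6 = 20 → write 4 carry 1
  remaining carry: 1

0x14c2bb8cce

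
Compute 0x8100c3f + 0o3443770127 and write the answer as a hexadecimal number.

0o3443770127 = 0x1c8ff057 in hexadecimal.
Add column by column in base 16, right to left:
  f+7 = 6 carry 1
  3+5+1 = 9
  c+0 = c
  0+f = f
  0+f = f
  1+8 = 9
  8+c = 4 carry 1
  0+1+1 = 2

0x249ffc96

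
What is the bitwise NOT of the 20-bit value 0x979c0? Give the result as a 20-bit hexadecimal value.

Each hex digit d becomes f−d:
  9→6, 7→8, 9→6, c→3, 0→f

0x6863f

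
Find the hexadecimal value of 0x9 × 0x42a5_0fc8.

Multiply each base-16 digit by 9, carrying:
  8×9 = 72 → write 8 carry 4
  c×9+4 = 112 → write 0 carry 7
  f×9+7 = 142 → write e carry 8
  0×9+8 = 8 → write 8
  5×9 = 45 → write d carry 2
  a×9+2 = 92 → write c carry 5
  2×9+5 = 23 → write 7 carry 1
  4×9+1 = 37 → write 5 carry 2
  remaining carry: 2

0x257cd8e08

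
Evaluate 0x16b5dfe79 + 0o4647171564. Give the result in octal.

0o62176570755

0x16b5dfe79 = 0o55327377171 in octal.
Add column by column in base 8, right to left:
  1+4 = 5
  7+6 = 5 carry 1
  1+5+1 = 7
  7+1 = 0 carry 1
  7+7+1 = 7 carry 1
  3+1+1 = 5
  7+7 = 6 carry 1
  2+4+1 = 7
  3+6 = 1 carry 1
  5+4+1 = 2 carry 1
  5+0+1 = 6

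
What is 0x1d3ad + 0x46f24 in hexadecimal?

Add column by column in base 16, right to left:
  d+4 = 1 carry 1
  a+2+1 = d
  3+f = 2 carry 1
  d+6+1 = 4 carry 1
  1+4+1 = 6

0x642d1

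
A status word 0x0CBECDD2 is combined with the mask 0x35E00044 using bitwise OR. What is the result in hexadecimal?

OR each hex digit independently (no carries):
  0|3=3, C|5=D, B|E=F, E|0=E, C|0=C, D|0=D, D|4=D, 2|4=6

0x3DFECDD6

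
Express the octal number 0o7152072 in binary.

Each octal digit is 3 bits: 7=111 1=001 5=101 2=010 0=000 7=111 2=010.

0b111001101010000111010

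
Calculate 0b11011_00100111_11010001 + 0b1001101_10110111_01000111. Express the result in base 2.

0b11010001101111100011000

Add column by column in base 2, right to left:
  1+1 = 0 carry 1
  0+1+1 = 0 carry 1
  0+1+1 = 0 carry 1
  0+0+1 = 1
  1+0 = 1
  0+0 = 0
  1+1 = 0 carry 1
  1+0+1 = 0 carry 1
  1+1+1 = 1 carry 1
  1+1+1 = 1 carry 1
  1+1+1 = 1 carry 1
  0+0+1 = 1
  0+1 = 1
  1+1 = 0 carry 1
  0+0+1 = 1
  0+1 = 1
  1+1 = 0 carry 1
  1+0+1 = 0 carry 1
  0+1+1 = 0 carry 1
  1+1+1 = 1 carry 1
  1+0+1 = 0 carry 1
  0+0+1 = 1
  0+1 = 1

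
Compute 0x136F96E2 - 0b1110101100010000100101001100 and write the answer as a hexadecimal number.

0x4BE8D96

0b1110101100010000100101001100 = 0xEB1094C in hexadecimal.
Subtract column by column in base 16:
  2-C → 6 (borrow)
  E-4-1 → 9
  6-9 → D (borrow)
  9-0-1 → 8
  F-1 → E
  6-B → B (borrow)
  3-E-1 → 4 (borrow)
  1-0-1 → 0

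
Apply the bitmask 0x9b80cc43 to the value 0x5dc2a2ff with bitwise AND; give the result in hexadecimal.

AND each hex digit independently (no carries):
  5&9=1, d&b=9, c&8=8, 2&0=0, a&c=8, 2&c=0, f&4=4, f&3=3

0x19808043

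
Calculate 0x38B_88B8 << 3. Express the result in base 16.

3 bits is not a whole number of base-16 digits; in binary: 11100010111000100010111000 << 3 = 11100010111000100010111000000.

0x1C5C45C0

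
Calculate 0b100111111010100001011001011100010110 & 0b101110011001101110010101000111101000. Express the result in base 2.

0b100110011000100000010001000100000000

AND bit by bit (1 only where both bits are 1):
  100111111010100001011001011100010110
& 101110011001101110010101000111101000
= 100110011000100000010001000100000000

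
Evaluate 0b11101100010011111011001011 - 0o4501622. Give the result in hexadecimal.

0b11101100010011111011001011 = 0x3B13ECB in hexadecimal.
0o4501622 = 0x128392 in hexadecimal.
Subtract column by column in base 16:
  B-2 → 9
  C-9 → 3
  E-3 → B
  3-8 → B (borrow)
  1-2-1 → E (borrow)
  B-1-1 → 9
  3-0 → 3

0x39EBB39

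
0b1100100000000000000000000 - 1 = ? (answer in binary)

The trailing 20 digits are 0, so subtracting 1 borrows through: they become 1 and the next digit up decrements.

0b1100011111111111111111111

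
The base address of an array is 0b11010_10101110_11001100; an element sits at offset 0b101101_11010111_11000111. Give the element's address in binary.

Add column by column in base 2, right to left:
  0+1 = 1
  0+1 = 1
  1+1 = 0 carry 1
  1+0+1 = 0 carry 1
  0+0+1 = 1
  0+0 = 0
  1+1 = 0 carry 1
  1+1+1 = 1 carry 1
  0+1+1 = 0 carry 1
  1+1+1 = 1 carry 1
  1+1+1 = 1 carry 1
  1+0+1 = 0 carry 1
  0+1+1 = 0 carry 1
  1+0+1 = 0 carry 1
  0+1+1 = 0 carry 1
  1+1+1 = 1 carry 1
  0+1+1 = 0 carry 1
  1+0+1 = 0 carry 1
  0+1+1 = 0 carry 1
  1+1+1 = 1 carry 1
  1+0+1 = 0 carry 1
  0+1+1 = 0 carry 1
  final carry 1

0b10010001000011010010011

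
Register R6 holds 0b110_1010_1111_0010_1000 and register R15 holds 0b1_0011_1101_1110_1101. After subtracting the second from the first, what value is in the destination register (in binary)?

0b1010111000100111011

Subtract column by column in base 2:
  0-1 → 1 (borrow)
  0-0-1 → 1 (borrow)
  0-1-1 → 0 (borrow)
  1-1-1 → 1 (borrow)
  0-0-1 → 1 (borrow)
  1-1-1 → 1 (borrow)
  0-1-1 → 0 (borrow)
  0-1-1 → 0 (borrow)
  1-1-1 → 1 (borrow)
  1-0-1 → 0
  1-1 → 0
  1-1 → 0
  0-1 → 1 (borrow)
  1-1-1 → 1 (borrow)
  0-0-1 → 1 (borrow)
  1-0-1 → 0
  0-1 → 1 (borrow)
  1-0-1 → 0
  1-0 → 1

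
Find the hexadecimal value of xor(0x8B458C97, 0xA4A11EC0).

0x2FE49257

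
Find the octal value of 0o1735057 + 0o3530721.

0o5466000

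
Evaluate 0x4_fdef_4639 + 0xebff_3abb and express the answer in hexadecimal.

Add column by column in base 16, right to left:
  9+b = 4 carry 1
  3+b+1 = f
  6+a = 0 carry 1
  4+3+1 = 8
  f+f = e carry 1
  e+f+1 = e carry 1
  d+b+1 = 9 carry 1
  f+e+1 = e carry 1
  4+0+1 = 5

0x5e9ee80f4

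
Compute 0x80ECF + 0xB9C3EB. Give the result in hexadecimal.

0xC1D2BA

Add column by column in base 16, right to left:
  F+B = A carry 1
  C+E+1 = B carry 1
  E+3+1 = 2 carry 1
  0+C+1 = D
  8+9 = 1 carry 1
  0+B+1 = C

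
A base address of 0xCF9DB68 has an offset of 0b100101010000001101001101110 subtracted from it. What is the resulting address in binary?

0xCF9DB68 = 0b1100111110011101101101101000 in binary.
Subtract column by column in base 2:
  0-0 → 0
  0-1 → 1 (borrow)
  0-1-1 → 0 (borrow)
  1-1-1 → 1 (borrow)
  0-0-1 → 1 (borrow)
  1-1-1 → 1 (borrow)
  1-1-1 → 1 (borrow)
  0-0-1 → 1 (borrow)
  1-0-1 → 0
  1-1 → 0
  0-0 → 0
  1-1 → 0
  1-1 → 0
  0-0 → 0
  1-0 → 1
  1-0 → 1
  1-0 → 1
  0-0 → 0
  0-0 → 0
  1-1 → 0
  1-0 → 1
  1-1 → 0
  1-0 → 1
  1-1 → 0
  0-0 → 0
  0-0 → 0
  1-1 → 0
  1-0 → 1

0b1000010100011100000011111010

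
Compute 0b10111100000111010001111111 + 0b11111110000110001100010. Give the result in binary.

Add column by column in base 2, right to left:
  1+0 = 1
  1+1 = 0 carry 1
  1+0+1 = 0 carry 1
  1+0+1 = 0 carry 1
  1+0+1 = 0 carry 1
  1+1+1 = 1 carry 1
  1+1+1 = 1 carry 1
  0+0+1 = 1
  0+0 = 0
  0+0 = 0
  1+1 = 0 carry 1
  0+1+1 = 0 carry 1
  1+0+1 = 0 carry 1
  1+0+1 = 0 carry 1
  1+0+1 = 0 carry 1
  0+0+1 = 1
  0+1 = 1
  0+1 = 1
  0+1 = 1
  0+1 = 1
  1+1 = 0 carry 1
  1+1+1 = 1 carry 1
  1+1+1 = 1 carry 1
  1+0+1 = 0 carry 1
  0+0+1 = 1
  1+0 = 1

0b11011011111000000011100001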